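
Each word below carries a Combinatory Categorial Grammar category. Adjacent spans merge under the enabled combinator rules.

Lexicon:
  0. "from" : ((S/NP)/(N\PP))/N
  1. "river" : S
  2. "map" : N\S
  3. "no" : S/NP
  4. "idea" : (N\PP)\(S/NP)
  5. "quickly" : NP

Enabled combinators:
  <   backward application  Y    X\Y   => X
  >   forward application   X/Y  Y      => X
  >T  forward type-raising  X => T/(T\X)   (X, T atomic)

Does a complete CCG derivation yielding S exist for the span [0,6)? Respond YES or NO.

[0,6] S   >
  [0,5] S/NP   >
    [0,3] (S/NP)/(N\PP)   >
      [0,1] "from" : ((S/NP)/(N\PP))/N
      [1,3] N   >
        [1,2] N/(N\S)   >T
          [1,2] "river" : S
        [2,3] "map" : N\S
    [3,5] N\PP   <
      [3,4] "no" : S/NP
      [4,5] "idea" : (N\PP)\(S/NP)
  [5,6] "quickly" : NP

YES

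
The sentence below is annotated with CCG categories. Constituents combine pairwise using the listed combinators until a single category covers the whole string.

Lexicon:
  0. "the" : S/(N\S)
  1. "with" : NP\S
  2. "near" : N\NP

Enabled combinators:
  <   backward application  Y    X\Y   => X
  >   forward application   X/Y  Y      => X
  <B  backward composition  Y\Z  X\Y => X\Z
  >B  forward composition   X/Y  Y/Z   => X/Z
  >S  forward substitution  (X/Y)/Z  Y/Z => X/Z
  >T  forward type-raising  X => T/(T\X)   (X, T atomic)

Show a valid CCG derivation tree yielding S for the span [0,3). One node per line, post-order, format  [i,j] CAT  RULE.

[0,3] S   >
  [0,1] "the" : S/(N\S)
  [1,3] N\S   <B
    [1,2] "with" : NP\S
    [2,3] "near" : N\NP

[0,1] S/(N\S)  lex  "the"
[1,2] NP\S  lex  "with"
[2,3] N\NP  lex  "near"
[1,3] N\S  <B  k=2
[0,3] S  >  k=1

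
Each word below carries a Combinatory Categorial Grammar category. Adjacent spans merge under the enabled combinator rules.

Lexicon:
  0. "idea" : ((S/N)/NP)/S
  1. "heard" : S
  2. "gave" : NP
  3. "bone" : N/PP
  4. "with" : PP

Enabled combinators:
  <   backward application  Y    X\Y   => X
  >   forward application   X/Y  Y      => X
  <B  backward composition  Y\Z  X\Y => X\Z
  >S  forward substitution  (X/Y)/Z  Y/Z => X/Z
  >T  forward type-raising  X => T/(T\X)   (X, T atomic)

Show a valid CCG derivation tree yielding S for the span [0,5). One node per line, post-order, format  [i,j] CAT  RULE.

[0,5] S   >
  [0,3] S/N   >
    [0,2] (S/N)/NP   >
      [0,1] "idea" : ((S/N)/NP)/S
      [1,2] "heard" : S
    [2,3] "gave" : NP
  [3,5] N   >
    [3,4] "bone" : N/PP
    [4,5] "with" : PP

[0,1] ((S/N)/NP)/S  lex  "idea"
[1,2] S  lex  "heard"
[0,2] (S/N)/NP  >  k=1
[2,3] NP  lex  "gave"
[0,3] S/N  >  k=2
[3,4] N/PP  lex  "bone"
[4,5] PP  lex  "with"
[3,5] N  >  k=4
[0,5] S  >  k=3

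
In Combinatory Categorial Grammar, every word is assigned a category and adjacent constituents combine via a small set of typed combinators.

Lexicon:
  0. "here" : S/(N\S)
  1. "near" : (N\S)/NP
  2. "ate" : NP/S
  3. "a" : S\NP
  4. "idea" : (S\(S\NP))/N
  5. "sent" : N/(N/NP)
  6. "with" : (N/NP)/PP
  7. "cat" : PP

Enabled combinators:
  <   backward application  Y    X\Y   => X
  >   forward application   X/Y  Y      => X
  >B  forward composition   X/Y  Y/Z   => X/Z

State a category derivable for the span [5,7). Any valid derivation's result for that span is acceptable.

[0,8] S   >
  [0,2] S/NP   >B
    [0,1] "here" : S/(N\S)
    [1,2] "near" : (N\S)/NP
  [2,8] NP   >
    [2,3] "ate" : NP/S
    [3,8] S   <
      [3,4] "a" : S\NP
      [4,8] S\(S\NP)   >
        [4,5] "idea" : (S\(S\NP))/N
        [5,8] N   >
          [5,7] N/PP   >B
            [5,6] "sent" : N/(N/NP)
            [6,7] "with" : (N/NP)/PP
          [7,8] "cat" : PP

N/PP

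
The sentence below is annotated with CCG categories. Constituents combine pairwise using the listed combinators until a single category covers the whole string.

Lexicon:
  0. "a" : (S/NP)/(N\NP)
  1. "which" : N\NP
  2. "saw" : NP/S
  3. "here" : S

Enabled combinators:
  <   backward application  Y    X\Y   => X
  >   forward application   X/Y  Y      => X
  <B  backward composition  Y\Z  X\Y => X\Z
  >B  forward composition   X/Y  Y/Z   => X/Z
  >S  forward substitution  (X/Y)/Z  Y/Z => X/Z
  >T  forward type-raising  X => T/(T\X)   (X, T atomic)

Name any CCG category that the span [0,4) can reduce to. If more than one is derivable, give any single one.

S

[0,4] S   >
  [0,2] S/NP   >
    [0,1] "a" : (S/NP)/(N\NP)
    [1,2] "which" : N\NP
  [2,4] NP   >
    [2,3] "saw" : NP/S
    [3,4] "here" : S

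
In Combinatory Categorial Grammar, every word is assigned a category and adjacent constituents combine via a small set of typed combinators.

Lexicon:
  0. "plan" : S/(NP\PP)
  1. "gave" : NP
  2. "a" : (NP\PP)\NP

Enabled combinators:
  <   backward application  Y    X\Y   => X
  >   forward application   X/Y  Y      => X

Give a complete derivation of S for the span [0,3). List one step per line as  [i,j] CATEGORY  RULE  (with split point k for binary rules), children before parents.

[0,3] S   >
  [0,1] "plan" : S/(NP\PP)
  [1,3] NP\PP   <
    [1,2] "gave" : NP
    [2,3] "a" : (NP\PP)\NP

[0,1] S/(NP\PP)  lex  "plan"
[1,2] NP  lex  "gave"
[2,3] (NP\PP)\NP  lex  "a"
[1,3] NP\PP  <  k=2
[0,3] S  >  k=1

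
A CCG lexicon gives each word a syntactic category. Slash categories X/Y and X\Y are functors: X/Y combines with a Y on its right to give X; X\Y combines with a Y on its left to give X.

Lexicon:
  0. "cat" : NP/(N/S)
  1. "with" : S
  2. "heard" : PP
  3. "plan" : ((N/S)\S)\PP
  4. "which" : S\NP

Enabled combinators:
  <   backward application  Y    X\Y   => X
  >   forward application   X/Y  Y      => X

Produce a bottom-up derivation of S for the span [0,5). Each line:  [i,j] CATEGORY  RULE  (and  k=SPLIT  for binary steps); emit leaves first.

[0,1] NP/(N/S)  lex  "cat"
[1,2] S  lex  "with"
[2,3] PP  lex  "heard"
[3,4] ((N/S)\S)\PP  lex  "plan"
[2,4] (N/S)\S  <  k=3
[1,4] N/S  <  k=2
[0,4] NP  >  k=1
[4,5] S\NP  lex  "which"
[0,5] S  <  k=4

[0,5] S   <
  [0,4] NP   >
    [0,1] "cat" : NP/(N/S)
    [1,4] N/S   <
      [1,2] "with" : S
      [2,4] (N/S)\S   <
        [2,3] "heard" : PP
        [3,4] "plan" : ((N/S)\S)\PP
  [4,5] "which" : S\NP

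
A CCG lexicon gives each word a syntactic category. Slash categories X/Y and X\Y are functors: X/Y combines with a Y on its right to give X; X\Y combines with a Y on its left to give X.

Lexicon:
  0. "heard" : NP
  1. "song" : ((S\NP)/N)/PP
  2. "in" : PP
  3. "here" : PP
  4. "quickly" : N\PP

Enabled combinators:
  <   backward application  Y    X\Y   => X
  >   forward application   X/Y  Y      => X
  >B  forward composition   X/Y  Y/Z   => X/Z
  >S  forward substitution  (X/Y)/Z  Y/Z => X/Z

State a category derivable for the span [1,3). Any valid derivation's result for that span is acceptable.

[0,5] S   <
  [0,1] "heard" : NP
  [1,5] S\NP   >
    [1,3] (S\NP)/N   >
      [1,2] "song" : ((S\NP)/N)/PP
      [2,3] "in" : PP
    [3,5] N   <
      [3,4] "here" : PP
      [4,5] "quickly" : N\PP

(S\NP)/N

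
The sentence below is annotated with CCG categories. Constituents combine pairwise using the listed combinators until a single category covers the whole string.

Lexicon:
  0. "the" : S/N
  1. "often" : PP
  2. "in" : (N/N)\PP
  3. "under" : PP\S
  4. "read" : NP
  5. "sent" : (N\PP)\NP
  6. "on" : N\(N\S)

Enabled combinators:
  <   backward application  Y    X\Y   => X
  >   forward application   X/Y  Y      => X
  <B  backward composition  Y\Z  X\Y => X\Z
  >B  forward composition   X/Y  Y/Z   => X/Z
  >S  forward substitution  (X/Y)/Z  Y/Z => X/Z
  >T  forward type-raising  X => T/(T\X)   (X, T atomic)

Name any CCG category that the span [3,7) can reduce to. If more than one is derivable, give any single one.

N

[0,7] S   >
  [0,3] S/N   >B
    [0,1] "the" : S/N
    [1,3] N/N   <
      [1,2] "often" : PP
      [2,3] "in" : (N/N)\PP
  [3,7] N   <
    [3,6] N\S   <B
      [3,4] "under" : PP\S
      [4,6] N\PP   <
        [4,5] "read" : NP
        [5,6] "sent" : (N\PP)\NP
    [6,7] "on" : N\(N\S)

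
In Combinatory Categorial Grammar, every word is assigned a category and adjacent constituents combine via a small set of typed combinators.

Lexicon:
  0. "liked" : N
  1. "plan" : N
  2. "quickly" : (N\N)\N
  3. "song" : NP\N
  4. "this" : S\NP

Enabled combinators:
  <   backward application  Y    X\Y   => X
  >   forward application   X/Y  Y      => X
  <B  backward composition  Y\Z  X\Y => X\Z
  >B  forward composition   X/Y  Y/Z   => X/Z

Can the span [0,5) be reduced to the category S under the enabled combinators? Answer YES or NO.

YES

[0,5] S   <
  [0,1] "liked" : N
  [1,5] S\N   <B
    [1,3] N\N   <
      [1,2] "plan" : N
      [2,3] "quickly" : (N\N)\N
    [3,5] S\N   <B
      [3,4] "song" : NP\N
      [4,5] "this" : S\NP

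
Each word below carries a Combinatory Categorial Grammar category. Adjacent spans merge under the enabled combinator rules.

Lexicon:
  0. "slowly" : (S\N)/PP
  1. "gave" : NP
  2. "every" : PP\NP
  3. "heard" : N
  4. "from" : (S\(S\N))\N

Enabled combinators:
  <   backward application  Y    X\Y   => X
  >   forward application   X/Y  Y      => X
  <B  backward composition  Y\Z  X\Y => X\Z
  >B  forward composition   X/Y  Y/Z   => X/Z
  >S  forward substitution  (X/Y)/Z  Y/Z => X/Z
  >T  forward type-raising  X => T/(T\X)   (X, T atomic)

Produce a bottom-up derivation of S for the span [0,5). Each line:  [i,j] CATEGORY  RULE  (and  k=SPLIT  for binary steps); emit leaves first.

[0,1] (S\N)/PP  lex  "slowly"
[1,2] NP  lex  "gave"
[1,2] PP/(PP\NP)  >T
[2,3] PP\NP  lex  "every"
[1,3] PP  >  k=2
[0,3] S\N  >  k=1
[3,4] N  lex  "heard"
[4,5] (S\(S\N))\N  lex  "from"
[3,5] S\(S\N)  <  k=4
[0,5] S  <  k=3

[0,5] S   <
  [0,3] S\N   >
    [0,1] "slowly" : (S\N)/PP
    [1,3] PP   >
      [1,2] PP/(PP\NP)   >T
        [1,2] "gave" : NP
      [2,3] "every" : PP\NP
  [3,5] S\(S\N)   <
    [3,4] "heard" : N
    [4,5] "from" : (S\(S\N))\N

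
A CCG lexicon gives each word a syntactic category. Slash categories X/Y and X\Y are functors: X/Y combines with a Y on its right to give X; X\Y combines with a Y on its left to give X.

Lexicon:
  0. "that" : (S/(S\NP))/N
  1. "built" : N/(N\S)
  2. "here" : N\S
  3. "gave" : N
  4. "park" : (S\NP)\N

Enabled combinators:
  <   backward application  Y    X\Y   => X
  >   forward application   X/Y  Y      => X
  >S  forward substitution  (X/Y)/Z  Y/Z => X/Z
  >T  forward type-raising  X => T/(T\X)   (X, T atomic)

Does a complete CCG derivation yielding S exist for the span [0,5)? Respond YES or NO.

[0,5] S   >
  [0,3] S/(S\NP)   >
    [0,1] "that" : (S/(S\NP))/N
    [1,3] N   >
      [1,2] "built" : N/(N\S)
      [2,3] "here" : N\S
  [3,5] S\NP   <
    [3,4] "gave" : N
    [4,5] "park" : (S\NP)\N

YES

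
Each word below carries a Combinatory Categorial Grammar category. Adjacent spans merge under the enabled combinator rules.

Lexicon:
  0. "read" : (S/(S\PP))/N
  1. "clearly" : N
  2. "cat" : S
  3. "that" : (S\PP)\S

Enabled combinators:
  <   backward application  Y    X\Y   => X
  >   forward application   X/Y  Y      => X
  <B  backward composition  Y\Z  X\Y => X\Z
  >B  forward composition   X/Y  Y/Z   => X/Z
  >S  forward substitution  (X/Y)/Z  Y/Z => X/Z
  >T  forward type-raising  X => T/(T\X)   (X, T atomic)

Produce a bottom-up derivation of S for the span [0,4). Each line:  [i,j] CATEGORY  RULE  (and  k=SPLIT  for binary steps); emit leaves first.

[0,4] S   >
  [0,2] S/(S\PP)   >
    [0,1] "read" : (S/(S\PP))/N
    [1,2] "clearly" : N
  [2,4] S\PP   <
    [2,3] "cat" : S
    [3,4] "that" : (S\PP)\S

[0,1] (S/(S\PP))/N  lex  "read"
[1,2] N  lex  "clearly"
[0,2] S/(S\PP)  >  k=1
[2,3] S  lex  "cat"
[3,4] (S\PP)\S  lex  "that"
[2,4] S\PP  <  k=3
[0,4] S  >  k=2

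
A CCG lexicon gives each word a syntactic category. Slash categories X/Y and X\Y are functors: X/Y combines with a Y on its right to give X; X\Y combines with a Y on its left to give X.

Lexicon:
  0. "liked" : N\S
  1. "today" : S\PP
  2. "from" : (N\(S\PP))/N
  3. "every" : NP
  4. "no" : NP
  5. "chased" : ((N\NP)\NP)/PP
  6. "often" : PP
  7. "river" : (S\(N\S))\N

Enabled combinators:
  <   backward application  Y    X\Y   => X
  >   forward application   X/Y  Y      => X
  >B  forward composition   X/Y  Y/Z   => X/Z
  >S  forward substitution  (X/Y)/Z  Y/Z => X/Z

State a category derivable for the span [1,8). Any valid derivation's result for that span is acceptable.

[0,8] S   <
  [0,1] "liked" : N\S
  [1,8] S\(N\S)   <
    [1,7] N   <
      [1,2] "today" : S\PP
      [2,7] N\(S\PP)   >
        [2,3] "from" : (N\(S\PP))/N
        [3,7] N   <
          [3,4] "every" : NP
          [4,7] N\NP   <
            [4,5] "no" : NP
            [5,7] (N\NP)\NP   >
              [5,6] "chased" : ((N\NP)\NP)/PP
              [6,7] "often" : PP
    [7,8] "river" : (S\(N\S))\N

S\(N\S)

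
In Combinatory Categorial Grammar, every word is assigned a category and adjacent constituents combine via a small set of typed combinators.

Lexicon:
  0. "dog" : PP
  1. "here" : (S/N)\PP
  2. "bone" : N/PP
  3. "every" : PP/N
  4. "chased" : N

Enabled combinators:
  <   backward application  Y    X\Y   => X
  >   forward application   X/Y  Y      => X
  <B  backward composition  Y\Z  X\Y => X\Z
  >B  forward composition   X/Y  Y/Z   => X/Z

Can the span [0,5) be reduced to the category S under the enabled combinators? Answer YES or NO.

YES

[0,5] S   >
  [0,2] S/N   <
    [0,1] "dog" : PP
    [1,2] "here" : (S/N)\PP
  [2,5] N   >
    [2,3] "bone" : N/PP
    [3,5] PP   >
      [3,4] "every" : PP/N
      [4,5] "chased" : N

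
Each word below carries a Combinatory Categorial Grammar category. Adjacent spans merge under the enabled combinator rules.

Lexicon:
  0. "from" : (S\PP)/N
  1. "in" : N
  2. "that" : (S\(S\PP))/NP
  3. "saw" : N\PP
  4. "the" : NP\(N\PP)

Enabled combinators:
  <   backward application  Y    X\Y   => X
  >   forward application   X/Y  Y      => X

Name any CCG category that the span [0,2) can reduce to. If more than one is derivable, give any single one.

S\PP

[0,5] S   <
  [0,2] S\PP   >
    [0,1] "from" : (S\PP)/N
    [1,2] "in" : N
  [2,5] S\(S\PP)   >
    [2,3] "that" : (S\(S\PP))/NP
    [3,5] NP   <
      [3,4] "saw" : N\PP
      [4,5] "the" : NP\(N\PP)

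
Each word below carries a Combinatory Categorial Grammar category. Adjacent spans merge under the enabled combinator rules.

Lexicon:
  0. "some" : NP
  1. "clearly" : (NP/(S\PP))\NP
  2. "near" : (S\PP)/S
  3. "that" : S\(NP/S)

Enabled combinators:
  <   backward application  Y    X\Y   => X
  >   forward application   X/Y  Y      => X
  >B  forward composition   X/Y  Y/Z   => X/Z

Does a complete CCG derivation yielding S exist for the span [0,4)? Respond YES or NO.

[0,4] S   <
  [0,3] NP/S   >B
    [0,2] NP/(S\PP)   <
      [0,1] "some" : NP
      [1,2] "clearly" : (NP/(S\PP))\NP
    [2,3] "near" : (S\PP)/S
  [3,4] "that" : S\(NP/S)

YES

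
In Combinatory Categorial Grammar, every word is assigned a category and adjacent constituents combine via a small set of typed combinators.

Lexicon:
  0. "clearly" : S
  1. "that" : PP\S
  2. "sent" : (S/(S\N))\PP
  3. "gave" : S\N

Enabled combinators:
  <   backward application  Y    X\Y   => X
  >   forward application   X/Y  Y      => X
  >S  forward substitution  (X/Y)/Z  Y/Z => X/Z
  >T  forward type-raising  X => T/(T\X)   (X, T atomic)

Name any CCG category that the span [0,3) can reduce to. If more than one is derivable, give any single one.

S/(S\N)

[0,4] S   >
  [0,3] S/(S\N)   <
    [0,2] PP   >
      [0,1] PP/(PP\S)   >T
        [0,1] "clearly" : S
      [1,2] "that" : PP\S
    [2,3] "sent" : (S/(S\N))\PP
  [3,4] "gave" : S\N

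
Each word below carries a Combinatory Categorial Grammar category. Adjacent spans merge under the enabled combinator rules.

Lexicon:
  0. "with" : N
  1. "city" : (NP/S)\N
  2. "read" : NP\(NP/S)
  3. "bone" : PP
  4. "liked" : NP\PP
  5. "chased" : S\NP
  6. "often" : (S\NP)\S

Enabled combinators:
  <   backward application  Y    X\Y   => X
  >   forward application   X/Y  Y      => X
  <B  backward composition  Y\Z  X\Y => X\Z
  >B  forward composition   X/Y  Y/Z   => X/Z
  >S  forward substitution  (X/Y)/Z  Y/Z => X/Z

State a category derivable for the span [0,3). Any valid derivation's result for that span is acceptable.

NP

[0,7] S   <
  [0,3] NP   <
    [0,1] "with" : N
    [1,3] NP\N   <B
      [1,2] "city" : (NP/S)\N
      [2,3] "read" : NP\(NP/S)
  [3,7] S\NP   <
    [3,6] S   <
      [3,5] NP   <
        [3,4] "bone" : PP
        [4,5] "liked" : NP\PP
      [5,6] "chased" : S\NP
    [6,7] "often" : (S\NP)\S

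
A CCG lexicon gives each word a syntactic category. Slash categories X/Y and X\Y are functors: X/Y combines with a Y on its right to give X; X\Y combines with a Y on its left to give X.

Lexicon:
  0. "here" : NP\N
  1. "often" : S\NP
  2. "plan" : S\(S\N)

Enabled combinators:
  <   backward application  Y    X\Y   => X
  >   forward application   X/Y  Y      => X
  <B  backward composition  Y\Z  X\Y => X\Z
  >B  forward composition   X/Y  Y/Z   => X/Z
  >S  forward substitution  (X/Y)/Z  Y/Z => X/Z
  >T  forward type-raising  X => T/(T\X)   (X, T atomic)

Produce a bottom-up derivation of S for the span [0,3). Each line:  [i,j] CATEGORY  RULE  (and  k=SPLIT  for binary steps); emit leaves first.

[0,1] NP\N  lex  "here"
[1,2] S\NP  lex  "often"
[0,2] S\N  <B  k=1
[2,3] S\(S\N)  lex  "plan"
[0,3] S  <  k=2

[0,3] S   <
  [0,2] S\N   <B
    [0,1] "here" : NP\N
    [1,2] "often" : S\NP
  [2,3] "plan" : S\(S\N)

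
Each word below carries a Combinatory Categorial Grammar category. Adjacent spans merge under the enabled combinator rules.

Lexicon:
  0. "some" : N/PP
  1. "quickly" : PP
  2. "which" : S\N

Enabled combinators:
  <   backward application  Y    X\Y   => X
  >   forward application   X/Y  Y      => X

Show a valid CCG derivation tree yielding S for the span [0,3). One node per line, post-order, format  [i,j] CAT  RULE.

[0,3] S   <
  [0,2] N   >
    [0,1] "some" : N/PP
    [1,2] "quickly" : PP
  [2,3] "which" : S\N

[0,1] N/PP  lex  "some"
[1,2] PP  lex  "quickly"
[0,2] N  >  k=1
[2,3] S\N  lex  "which"
[0,3] S  <  k=2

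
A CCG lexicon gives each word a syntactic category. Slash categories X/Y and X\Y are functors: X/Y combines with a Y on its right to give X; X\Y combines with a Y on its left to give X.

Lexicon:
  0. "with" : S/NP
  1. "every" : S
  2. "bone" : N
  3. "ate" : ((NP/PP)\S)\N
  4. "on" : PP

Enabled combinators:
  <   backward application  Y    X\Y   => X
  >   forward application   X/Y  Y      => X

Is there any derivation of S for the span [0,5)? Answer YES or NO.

[0,5] S   >
  [0,1] "with" : S/NP
  [1,5] NP   >
    [1,4] NP/PP   <
      [1,2] "every" : S
      [2,4] (NP/PP)\S   <
        [2,3] "bone" : N
        [3,4] "ate" : ((NP/PP)\S)\N
    [4,5] "on" : PP

YES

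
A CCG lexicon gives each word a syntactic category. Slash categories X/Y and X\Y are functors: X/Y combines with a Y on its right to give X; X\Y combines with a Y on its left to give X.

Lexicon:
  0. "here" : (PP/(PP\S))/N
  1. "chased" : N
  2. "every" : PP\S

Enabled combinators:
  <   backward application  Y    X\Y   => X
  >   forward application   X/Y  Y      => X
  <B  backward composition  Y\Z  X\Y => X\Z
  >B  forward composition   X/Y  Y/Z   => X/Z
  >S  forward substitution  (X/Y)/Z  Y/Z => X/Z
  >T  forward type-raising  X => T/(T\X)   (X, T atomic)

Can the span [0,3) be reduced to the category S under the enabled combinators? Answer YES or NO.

(PP/(PP\S))/N N PP\S
CKY chart[0,3] = {N/(N\PP), NP/(NP\PP), PP, PP/(PP\PP), S/(S\PP)}; S ∉ chart

NO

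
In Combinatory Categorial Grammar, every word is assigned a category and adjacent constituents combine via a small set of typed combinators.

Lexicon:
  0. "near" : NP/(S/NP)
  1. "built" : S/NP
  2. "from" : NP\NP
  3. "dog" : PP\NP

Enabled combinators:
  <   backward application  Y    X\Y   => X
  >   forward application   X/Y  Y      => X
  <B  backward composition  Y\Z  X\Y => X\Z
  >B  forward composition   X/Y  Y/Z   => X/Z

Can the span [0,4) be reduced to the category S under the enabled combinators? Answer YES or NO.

NP/(S/NP) S/NP NP\NP PP\NP
CKY chart[0,4] = {PP}; S ∉ chart

NO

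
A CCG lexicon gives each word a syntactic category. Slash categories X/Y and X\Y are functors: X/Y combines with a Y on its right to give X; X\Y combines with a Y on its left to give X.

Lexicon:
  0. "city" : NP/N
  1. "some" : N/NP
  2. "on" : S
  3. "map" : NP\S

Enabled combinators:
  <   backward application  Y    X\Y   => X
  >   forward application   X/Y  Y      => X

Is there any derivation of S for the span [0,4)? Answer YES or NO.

NO

NP/N N/NP S NP\S
CKY chart[0,4] = {NP}; S ∉ chart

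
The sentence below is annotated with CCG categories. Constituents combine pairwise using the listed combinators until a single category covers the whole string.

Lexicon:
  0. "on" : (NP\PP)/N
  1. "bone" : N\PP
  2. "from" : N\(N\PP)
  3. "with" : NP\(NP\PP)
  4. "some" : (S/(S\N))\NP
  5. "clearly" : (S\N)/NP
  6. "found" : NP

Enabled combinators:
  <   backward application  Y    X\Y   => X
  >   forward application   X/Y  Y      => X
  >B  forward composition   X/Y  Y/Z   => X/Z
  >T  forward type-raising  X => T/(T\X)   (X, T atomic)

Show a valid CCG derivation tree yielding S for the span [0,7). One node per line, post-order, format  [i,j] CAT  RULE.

[0,1] (NP\PP)/N  lex  "on"
[1,2] N\PP  lex  "bone"
[2,3] N\(N\PP)  lex  "from"
[1,3] N  <  k=2
[0,3] NP\PP  >  k=1
[3,4] NP\(NP\PP)  lex  "with"
[0,4] NP  <  k=3
[4,5] (S/(S\N))\NP  lex  "some"
[0,5] S/(S\N)  <  k=4
[5,6] (S\N)/NP  lex  "clearly"
[6,7] NP  lex  "found"
[5,7] S\N  >  k=6
[0,7] S  >  k=5

[0,7] S   >
  [0,5] S/(S\N)   <
    [0,4] NP   <
      [0,3] NP\PP   >
        [0,1] "on" : (NP\PP)/N
        [1,3] N   <
          [1,2] "bone" : N\PP
          [2,3] "from" : N\(N\PP)
      [3,4] "with" : NP\(NP\PP)
    [4,5] "some" : (S/(S\N))\NP
  [5,7] S\N   >
    [5,6] "clearly" : (S\N)/NP
    [6,7] "found" : NP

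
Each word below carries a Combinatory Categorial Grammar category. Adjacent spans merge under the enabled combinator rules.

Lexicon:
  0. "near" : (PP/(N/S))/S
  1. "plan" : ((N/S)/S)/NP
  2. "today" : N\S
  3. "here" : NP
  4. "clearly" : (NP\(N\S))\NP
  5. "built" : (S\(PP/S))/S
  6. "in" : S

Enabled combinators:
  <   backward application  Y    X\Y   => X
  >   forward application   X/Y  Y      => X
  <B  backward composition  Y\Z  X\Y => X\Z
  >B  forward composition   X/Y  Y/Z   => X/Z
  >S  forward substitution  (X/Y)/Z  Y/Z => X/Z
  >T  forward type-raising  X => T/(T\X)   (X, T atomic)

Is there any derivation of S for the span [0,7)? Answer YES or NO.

[0,7] S   <
  [0,5] PP/S   >S
    [0,1] "near" : (PP/(N/S))/S
    [1,5] (N/S)/S   >
      [1,2] "plan" : ((N/S)/S)/NP
      [2,5] NP   <
        [2,3] "today" : N\S
        [3,5] NP\(N\S)   <
          [3,4] "here" : NP
          [4,5] "clearly" : (NP\(N\S))\NP
  [5,7] S\(PP/S)   >
    [5,6] "built" : (S\(PP/S))/S
    [6,7] "in" : S

YES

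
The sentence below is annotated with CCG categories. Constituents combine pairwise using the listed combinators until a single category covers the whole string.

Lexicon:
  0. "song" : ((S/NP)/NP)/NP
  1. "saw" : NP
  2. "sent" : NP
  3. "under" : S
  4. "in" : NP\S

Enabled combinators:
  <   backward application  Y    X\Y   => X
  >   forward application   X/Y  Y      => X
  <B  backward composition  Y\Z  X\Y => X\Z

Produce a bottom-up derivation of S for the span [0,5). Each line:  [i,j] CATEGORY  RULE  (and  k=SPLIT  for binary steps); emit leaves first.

[0,1] ((S/NP)/NP)/NP  lex  "song"
[1,2] NP  lex  "saw"
[0,2] (S/NP)/NP  >  k=1
[2,3] NP  lex  "sent"
[0,3] S/NP  >  k=2
[3,4] S  lex  "under"
[4,5] NP\S  lex  "in"
[3,5] NP  <  k=4
[0,5] S  >  k=3

[0,5] S   >
  [0,3] S/NP   >
    [0,2] (S/NP)/NP   >
      [0,1] "song" : ((S/NP)/NP)/NP
      [1,2] "saw" : NP
    [2,3] "sent" : NP
  [3,5] NP   <
    [3,4] "under" : S
    [4,5] "in" : NP\S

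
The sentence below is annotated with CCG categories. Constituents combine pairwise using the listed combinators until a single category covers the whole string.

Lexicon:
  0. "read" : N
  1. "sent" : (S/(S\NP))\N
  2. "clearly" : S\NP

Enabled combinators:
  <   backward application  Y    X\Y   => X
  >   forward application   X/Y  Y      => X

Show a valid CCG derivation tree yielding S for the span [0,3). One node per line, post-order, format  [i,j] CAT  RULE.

[0,1] N  lex  "read"
[1,2] (S/(S\NP))\N  lex  "sent"
[0,2] S/(S\NP)  <  k=1
[2,3] S\NP  lex  "clearly"
[0,3] S  >  k=2

[0,3] S   >
  [0,2] S/(S\NP)   <
    [0,1] "read" : N
    [1,2] "sent" : (S/(S\NP))\N
  [2,3] "clearly" : S\NP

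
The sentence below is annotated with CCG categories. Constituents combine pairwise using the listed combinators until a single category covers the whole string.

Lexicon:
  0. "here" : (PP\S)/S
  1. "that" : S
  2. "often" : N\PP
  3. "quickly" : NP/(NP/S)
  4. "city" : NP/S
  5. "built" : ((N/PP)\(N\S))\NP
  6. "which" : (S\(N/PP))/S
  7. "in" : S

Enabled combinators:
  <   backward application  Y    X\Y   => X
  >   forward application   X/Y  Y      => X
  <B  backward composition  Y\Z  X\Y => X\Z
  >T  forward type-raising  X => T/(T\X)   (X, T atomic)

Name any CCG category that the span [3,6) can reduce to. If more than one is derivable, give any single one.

[0,8] S   <
  [0,6] N/PP   <
    [0,3] N\S   <B
      [0,2] PP\S   >
        [0,1] "here" : (PP\S)/S
        [1,2] "that" : S
      [2,3] "often" : N\PP
    [3,6] (N/PP)\(N\S)   <
      [3,5] NP   >
        [3,4] "quickly" : NP/(NP/S)
        [4,5] "city" : NP/S
      [5,6] "built" : ((N/PP)\(N\S))\NP
  [6,8] S\(N/PP)   >
    [6,7] "which" : (S\(N/PP))/S
    [7,8] "in" : S

(N/PP)\(N\S)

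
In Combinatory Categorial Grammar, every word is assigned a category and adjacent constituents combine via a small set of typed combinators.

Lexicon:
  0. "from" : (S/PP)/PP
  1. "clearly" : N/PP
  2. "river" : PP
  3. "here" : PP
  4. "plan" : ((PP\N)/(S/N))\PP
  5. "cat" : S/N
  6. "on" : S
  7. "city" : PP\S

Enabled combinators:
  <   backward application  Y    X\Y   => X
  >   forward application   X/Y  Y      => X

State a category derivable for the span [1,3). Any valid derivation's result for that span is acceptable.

[0,8] S   >
  [0,6] S/PP   >
    [0,1] "from" : (S/PP)/PP
    [1,6] PP   <
      [1,3] N   >
        [1,2] "clearly" : N/PP
        [2,3] "river" : PP
      [3,6] PP\N   >
        [3,5] (PP\N)/(S/N)   <
          [3,4] "here" : PP
          [4,5] "plan" : ((PP\N)/(S/N))\PP
        [5,6] "cat" : S/N
  [6,8] PP   <
    [6,7] "on" : S
    [7,8] "city" : PP\S

N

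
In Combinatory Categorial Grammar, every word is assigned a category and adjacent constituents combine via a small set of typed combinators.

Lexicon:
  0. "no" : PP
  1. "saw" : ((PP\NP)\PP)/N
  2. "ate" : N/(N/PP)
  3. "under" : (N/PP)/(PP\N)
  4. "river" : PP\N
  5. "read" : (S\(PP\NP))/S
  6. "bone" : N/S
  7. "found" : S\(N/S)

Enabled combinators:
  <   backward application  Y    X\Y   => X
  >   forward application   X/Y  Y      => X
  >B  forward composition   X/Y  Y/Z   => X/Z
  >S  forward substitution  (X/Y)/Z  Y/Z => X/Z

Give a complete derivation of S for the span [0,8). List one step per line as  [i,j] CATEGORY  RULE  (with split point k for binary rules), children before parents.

[0,8] S   <
  [0,5] PP\NP   <
    [0,1] "no" : PP
    [1,5] (PP\NP)\PP   >
      [1,2] "saw" : ((PP\NP)\PP)/N
      [2,5] N   >
        [2,3] "ate" : N/(N/PP)
        [3,5] N/PP   >
          [3,4] "under" : (N/PP)/(PP\N)
          [4,5] "river" : PP\N
  [5,8] S\(PP\NP)   >
    [5,6] "read" : (S\(PP\NP))/S
    [6,8] S   <
      [6,7] "bone" : N/S
      [7,8] "found" : S\(N/S)

[0,1] PP  lex  "no"
[1,2] ((PP\NP)\PP)/N  lex  "saw"
[2,3] N/(N/PP)  lex  "ate"
[3,4] (N/PP)/(PP\N)  lex  "under"
[4,5] PP\N  lex  "river"
[3,5] N/PP  >  k=4
[2,5] N  >  k=3
[1,5] (PP\NP)\PP  >  k=2
[0,5] PP\NP  <  k=1
[5,6] (S\(PP\NP))/S  lex  "read"
[6,7] N/S  lex  "bone"
[7,8] S\(N/S)  lex  "found"
[6,8] S  <  k=7
[5,8] S\(PP\NP)  >  k=6
[0,8] S  <  k=5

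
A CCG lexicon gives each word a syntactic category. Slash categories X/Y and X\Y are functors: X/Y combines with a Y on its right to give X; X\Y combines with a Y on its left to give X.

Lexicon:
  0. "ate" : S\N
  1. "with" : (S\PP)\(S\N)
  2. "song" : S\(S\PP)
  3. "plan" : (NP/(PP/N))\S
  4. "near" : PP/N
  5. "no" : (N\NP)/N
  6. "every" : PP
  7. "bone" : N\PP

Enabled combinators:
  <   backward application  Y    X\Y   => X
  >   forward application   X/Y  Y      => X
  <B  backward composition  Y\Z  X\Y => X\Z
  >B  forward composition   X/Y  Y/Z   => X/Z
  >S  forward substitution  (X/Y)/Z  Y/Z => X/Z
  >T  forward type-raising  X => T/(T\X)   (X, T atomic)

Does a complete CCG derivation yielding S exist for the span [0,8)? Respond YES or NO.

NO

S\N (S\PP)\(S\N) S\(S\PP) (NP/(PP/N))\S PP/N (N\NP)/N PP N\PP
CKY chart[0,8] = {N, N/(N\N), NP/(NP\N), PP/(PP\N), S/(S\N)}; S ∉ chart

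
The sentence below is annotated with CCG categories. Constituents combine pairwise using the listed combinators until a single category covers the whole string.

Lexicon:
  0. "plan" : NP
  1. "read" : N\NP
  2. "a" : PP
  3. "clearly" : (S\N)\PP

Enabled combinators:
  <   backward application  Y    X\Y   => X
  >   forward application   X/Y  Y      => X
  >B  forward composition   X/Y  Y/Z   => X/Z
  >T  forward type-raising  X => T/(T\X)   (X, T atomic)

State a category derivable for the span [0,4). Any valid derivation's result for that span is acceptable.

S

[0,4] S   <
  [0,2] N   <
    [0,1] "plan" : NP
    [1,2] "read" : N\NP
  [2,4] S\N   <
    [2,3] "a" : PP
    [3,4] "clearly" : (S\N)\PP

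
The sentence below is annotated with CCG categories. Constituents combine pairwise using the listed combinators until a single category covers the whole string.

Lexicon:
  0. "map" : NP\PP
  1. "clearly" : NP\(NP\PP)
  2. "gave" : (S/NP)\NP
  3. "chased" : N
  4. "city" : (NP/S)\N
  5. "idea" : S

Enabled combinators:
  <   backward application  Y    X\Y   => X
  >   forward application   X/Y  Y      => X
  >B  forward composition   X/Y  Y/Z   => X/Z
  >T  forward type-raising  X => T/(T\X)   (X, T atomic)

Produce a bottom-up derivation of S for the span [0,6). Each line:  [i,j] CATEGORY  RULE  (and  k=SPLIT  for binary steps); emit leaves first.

[0,1] NP\PP  lex  "map"
[1,2] NP\(NP\PP)  lex  "clearly"
[0,2] NP  <  k=1
[2,3] (S/NP)\NP  lex  "gave"
[0,3] S/NP  <  k=2
[3,4] N  lex  "chased"
[4,5] (NP/S)\N  lex  "city"
[3,5] NP/S  <  k=4
[5,6] S  lex  "idea"
[3,6] NP  >  k=5
[0,6] S  >  k=3

[0,6] S   >
  [0,3] S/NP   <
    [0,2] NP   <
      [0,1] "map" : NP\PP
      [1,2] "clearly" : NP\(NP\PP)
    [2,3] "gave" : (S/NP)\NP
  [3,6] NP   >
    [3,5] NP/S   <
      [3,4] "chased" : N
      [4,5] "city" : (NP/S)\N
    [5,6] "idea" : S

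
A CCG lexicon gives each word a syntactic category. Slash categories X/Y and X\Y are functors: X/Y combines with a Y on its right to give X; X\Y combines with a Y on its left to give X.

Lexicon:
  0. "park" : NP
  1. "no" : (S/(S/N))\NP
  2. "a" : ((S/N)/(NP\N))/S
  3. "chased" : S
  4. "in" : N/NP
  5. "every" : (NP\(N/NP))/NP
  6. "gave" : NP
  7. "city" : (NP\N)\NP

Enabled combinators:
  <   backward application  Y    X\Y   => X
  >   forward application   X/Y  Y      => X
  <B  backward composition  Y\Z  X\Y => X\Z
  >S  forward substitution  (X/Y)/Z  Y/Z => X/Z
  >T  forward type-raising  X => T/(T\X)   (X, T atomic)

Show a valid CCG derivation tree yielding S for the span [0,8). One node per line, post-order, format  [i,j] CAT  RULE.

[0,8] S   >
  [0,2] S/(S/N)   <
    [0,1] "park" : NP
    [1,2] "no" : (S/(S/N))\NP
  [2,8] S/N   >
    [2,4] (S/N)/(NP\N)   >
      [2,3] "a" : ((S/N)/(NP\N))/S
      [3,4] "chased" : S
    [4,8] NP\N   <
      [4,7] NP   <
        [4,5] "in" : N/NP
        [5,7] NP\(N/NP)   >
          [5,6] "every" : (NP\(N/NP))/NP
          [6,7] "gave" : NP
      [7,8] "city" : (NP\N)\NP

[0,1] NP  lex  "park"
[1,2] (S/(S/N))\NP  lex  "no"
[0,2] S/(S/N)  <  k=1
[2,3] ((S/N)/(NP\N))/S  lex  "a"
[3,4] S  lex  "chased"
[2,4] (S/N)/(NP\N)  >  k=3
[4,5] N/NP  lex  "in"
[5,6] (NP\(N/NP))/NP  lex  "every"
[6,7] NP  lex  "gave"
[5,7] NP\(N/NP)  >  k=6
[4,7] NP  <  k=5
[7,8] (NP\N)\NP  lex  "city"
[4,8] NP\N  <  k=7
[2,8] S/N  >  k=4
[0,8] S  >  k=2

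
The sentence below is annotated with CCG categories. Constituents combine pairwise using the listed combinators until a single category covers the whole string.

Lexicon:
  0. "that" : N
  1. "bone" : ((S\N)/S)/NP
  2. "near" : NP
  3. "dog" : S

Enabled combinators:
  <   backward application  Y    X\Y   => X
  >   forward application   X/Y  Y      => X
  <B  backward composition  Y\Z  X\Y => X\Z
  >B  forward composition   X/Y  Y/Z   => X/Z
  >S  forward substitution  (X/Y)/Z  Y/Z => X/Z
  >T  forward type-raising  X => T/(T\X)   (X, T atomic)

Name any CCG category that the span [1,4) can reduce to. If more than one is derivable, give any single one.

[0,4] S   >
  [0,1] S/(S\N)   >T
    [0,1] "that" : N
  [1,4] S\N   >
    [1,3] (S\N)/S   >
      [1,2] "bone" : ((S\N)/S)/NP
      [2,3] "near" : NP
    [3,4] "dog" : S

S\N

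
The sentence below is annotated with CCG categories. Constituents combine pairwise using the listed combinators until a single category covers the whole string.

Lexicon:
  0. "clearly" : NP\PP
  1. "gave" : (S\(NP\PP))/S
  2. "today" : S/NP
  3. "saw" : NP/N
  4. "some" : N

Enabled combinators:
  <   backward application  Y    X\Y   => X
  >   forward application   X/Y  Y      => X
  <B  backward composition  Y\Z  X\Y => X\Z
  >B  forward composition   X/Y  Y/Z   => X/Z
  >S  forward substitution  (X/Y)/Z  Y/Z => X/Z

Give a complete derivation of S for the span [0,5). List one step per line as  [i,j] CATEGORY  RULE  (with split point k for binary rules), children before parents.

[0,1] NP\PP  lex  "clearly"
[1,2] (S\(NP\PP))/S  lex  "gave"
[2,3] S/NP  lex  "today"
[3,4] NP/N  lex  "saw"
[4,5] N  lex  "some"
[3,5] NP  >  k=4
[2,5] S  >  k=3
[1,5] S\(NP\PP)  >  k=2
[0,5] S  <  k=1

[0,5] S   <
  [0,1] "clearly" : NP\PP
  [1,5] S\(NP\PP)   >
    [1,2] "gave" : (S\(NP\PP))/S
    [2,5] S   >
      [2,3] "today" : S/NP
      [3,5] NP   >
        [3,4] "saw" : NP/N
        [4,5] "some" : N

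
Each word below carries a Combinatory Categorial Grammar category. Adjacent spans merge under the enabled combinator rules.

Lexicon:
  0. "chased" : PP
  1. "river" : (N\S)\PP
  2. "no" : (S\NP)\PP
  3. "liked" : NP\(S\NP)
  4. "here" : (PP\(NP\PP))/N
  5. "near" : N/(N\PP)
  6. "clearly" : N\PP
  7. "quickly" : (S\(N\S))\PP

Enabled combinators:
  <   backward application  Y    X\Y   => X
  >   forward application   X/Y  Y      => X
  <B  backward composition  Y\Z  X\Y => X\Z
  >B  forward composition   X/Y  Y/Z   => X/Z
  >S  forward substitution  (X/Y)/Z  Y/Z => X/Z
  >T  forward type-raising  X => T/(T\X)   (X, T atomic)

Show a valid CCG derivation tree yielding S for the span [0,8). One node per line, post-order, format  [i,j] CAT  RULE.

[0,8] S   >
  [0,1] S/(S\PP)   >T
    [0,1] "chased" : PP
  [1,8] S\PP   <B
    [1,2] "river" : (N\S)\PP
    [2,8] S\(N\S)   <
      [2,7] PP   <
        [2,4] NP\PP   <B
          [2,3] "no" : (S\NP)\PP
          [3,4] "liked" : NP\(S\NP)
        [4,7] PP\(NP\PP)   >
          [4,5] "here" : (PP\(NP\PP))/N
          [5,7] N   >
            [5,6] "near" : N/(N\PP)
            [6,7] "clearly" : N\PP
      [7,8] "quickly" : (S\(N\S))\PP

[0,1] PP  lex  "chased"
[0,1] S/(S\PP)  >T
[1,2] (N\S)\PP  lex  "river"
[2,3] (S\NP)\PP  lex  "no"
[3,4] NP\(S\NP)  lex  "liked"
[2,4] NP\PP  <B  k=3
[4,5] (PP\(NP\PP))/N  lex  "here"
[5,6] N/(N\PP)  lex  "near"
[6,7] N\PP  lex  "clearly"
[5,7] N  >  k=6
[4,7] PP\(NP\PP)  >  k=5
[2,7] PP  <  k=4
[7,8] (S\(N\S))\PP  lex  "quickly"
[2,8] S\(N\S)  <  k=7
[1,8] S\PP  <B  k=2
[0,8] S  >  k=1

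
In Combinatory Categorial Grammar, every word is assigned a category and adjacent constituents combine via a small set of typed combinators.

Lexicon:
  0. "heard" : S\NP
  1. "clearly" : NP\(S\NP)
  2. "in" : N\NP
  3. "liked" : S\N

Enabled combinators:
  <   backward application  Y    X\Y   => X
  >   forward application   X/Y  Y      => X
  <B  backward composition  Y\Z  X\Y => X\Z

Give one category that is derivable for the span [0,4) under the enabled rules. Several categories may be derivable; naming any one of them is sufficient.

S

[0,4] S   <
  [0,2] NP   <
    [0,1] "heard" : S\NP
    [1,2] "clearly" : NP\(S\NP)
  [2,4] S\NP   <B
    [2,3] "in" : N\NP
    [3,4] "liked" : S\N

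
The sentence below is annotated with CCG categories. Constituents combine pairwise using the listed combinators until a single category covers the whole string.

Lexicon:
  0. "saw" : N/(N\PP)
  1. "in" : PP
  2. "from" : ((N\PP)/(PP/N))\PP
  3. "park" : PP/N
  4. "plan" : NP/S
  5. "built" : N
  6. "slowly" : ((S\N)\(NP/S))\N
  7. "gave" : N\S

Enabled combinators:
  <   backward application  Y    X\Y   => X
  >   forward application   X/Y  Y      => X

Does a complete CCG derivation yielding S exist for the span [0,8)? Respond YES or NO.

NO

N/(N\PP) PP ((N\PP)/(PP/N))\PP PP/N NP/S N ((S\N)\(NP/S))\N N\S
CKY chart[0,8] = {N}; S ∉ chart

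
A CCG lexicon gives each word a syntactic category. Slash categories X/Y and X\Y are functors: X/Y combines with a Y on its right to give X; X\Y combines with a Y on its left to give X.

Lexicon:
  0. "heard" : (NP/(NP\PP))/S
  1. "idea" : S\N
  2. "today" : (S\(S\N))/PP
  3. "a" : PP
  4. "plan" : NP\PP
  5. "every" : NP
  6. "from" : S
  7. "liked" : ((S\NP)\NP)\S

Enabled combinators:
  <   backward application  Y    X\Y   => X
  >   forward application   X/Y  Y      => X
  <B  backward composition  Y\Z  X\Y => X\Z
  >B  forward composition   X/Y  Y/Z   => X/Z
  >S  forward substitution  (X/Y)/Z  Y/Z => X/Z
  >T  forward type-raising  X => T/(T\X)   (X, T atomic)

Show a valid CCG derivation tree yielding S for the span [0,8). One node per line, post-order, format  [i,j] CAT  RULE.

[0,8] S   <
  [0,5] NP   >
    [0,4] NP/(NP\PP)   >
      [0,1] "heard" : (NP/(NP\PP))/S
      [1,4] S   <
        [1,2] "idea" : S\N
        [2,4] S\(S\N)   >
          [2,3] "today" : (S\(S\N))/PP
          [3,4] "a" : PP
    [4,5] "plan" : NP\PP
  [5,8] S\NP   <
    [5,6] "every" : NP
    [6,8] (S\NP)\NP   <
      [6,7] "from" : S
      [7,8] "liked" : ((S\NP)\NP)\S

[0,1] (NP/(NP\PP))/S  lex  "heard"
[1,2] S\N  lex  "idea"
[2,3] (S\(S\N))/PP  lex  "today"
[3,4] PP  lex  "a"
[2,4] S\(S\N)  >  k=3
[1,4] S  <  k=2
[0,4] NP/(NP\PP)  >  k=1
[4,5] NP\PP  lex  "plan"
[0,5] NP  >  k=4
[5,6] NP  lex  "every"
[6,7] S  lex  "from"
[7,8] ((S\NP)\NP)\S  lex  "liked"
[6,8] (S\NP)\NP  <  k=7
[5,8] S\NP  <  k=6
[0,8] S  <  k=5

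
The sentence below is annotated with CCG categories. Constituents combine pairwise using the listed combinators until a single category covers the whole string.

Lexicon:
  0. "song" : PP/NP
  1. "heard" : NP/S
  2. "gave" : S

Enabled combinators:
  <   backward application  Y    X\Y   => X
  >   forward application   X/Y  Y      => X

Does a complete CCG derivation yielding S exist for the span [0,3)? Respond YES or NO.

PP/NP NP/S S
CKY chart[0,3] = {PP}; S ∉ chart

NO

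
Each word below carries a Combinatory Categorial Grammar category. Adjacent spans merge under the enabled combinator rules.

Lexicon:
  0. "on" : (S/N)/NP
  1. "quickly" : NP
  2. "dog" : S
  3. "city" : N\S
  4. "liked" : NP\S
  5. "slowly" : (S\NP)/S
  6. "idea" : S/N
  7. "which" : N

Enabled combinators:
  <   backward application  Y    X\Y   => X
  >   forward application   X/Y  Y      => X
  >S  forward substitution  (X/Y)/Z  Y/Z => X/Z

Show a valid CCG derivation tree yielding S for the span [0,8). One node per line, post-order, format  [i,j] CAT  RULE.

[0,8] S   <
  [0,5] NP   <
    [0,4] S   >
      [0,2] S/N   >
        [0,1] "on" : (S/N)/NP
        [1,2] "quickly" : NP
      [2,4] N   <
        [2,3] "dog" : S
        [3,4] "city" : N\S
    [4,5] "liked" : NP\S
  [5,8] S\NP   >
    [5,6] "slowly" : (S\NP)/S
    [6,8] S   >
      [6,7] "idea" : S/N
      [7,8] "which" : N

[0,1] (S/N)/NP  lex  "on"
[1,2] NP  lex  "quickly"
[0,2] S/N  >  k=1
[2,3] S  lex  "dog"
[3,4] N\S  lex  "city"
[2,4] N  <  k=3
[0,4] S  >  k=2
[4,5] NP\S  lex  "liked"
[0,5] NP  <  k=4
[5,6] (S\NP)/S  lex  "slowly"
[6,7] S/N  lex  "idea"
[7,8] N  lex  "which"
[6,8] S  >  k=7
[5,8] S\NP  >  k=6
[0,8] S  <  k=5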